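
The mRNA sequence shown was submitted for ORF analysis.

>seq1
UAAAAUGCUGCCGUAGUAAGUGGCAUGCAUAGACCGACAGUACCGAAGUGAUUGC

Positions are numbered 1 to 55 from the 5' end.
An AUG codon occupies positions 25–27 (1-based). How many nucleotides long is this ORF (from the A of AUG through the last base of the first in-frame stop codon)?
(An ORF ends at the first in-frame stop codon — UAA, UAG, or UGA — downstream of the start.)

27

Codons from position 25: AUG (25–27), CAU (28–30), AGA (31–33), CCG (34–36), ACA (37–39), GUA (40–42), CCG (43–45), AAG (46–48), UGA (49–51).
UGA is the first in-frame stop; ORF spans 25–51, 27 nucleotides.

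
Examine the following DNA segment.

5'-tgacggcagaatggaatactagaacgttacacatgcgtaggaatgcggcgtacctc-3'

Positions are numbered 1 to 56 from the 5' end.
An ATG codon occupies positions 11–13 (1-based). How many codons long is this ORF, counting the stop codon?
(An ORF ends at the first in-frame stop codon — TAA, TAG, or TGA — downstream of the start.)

Codons from position 11: ATG (11–13), GAA (14–16), TAC (17–19), TAG (20–22).
TAG is the first in-frame stop; that's 4 codons including the stop.

4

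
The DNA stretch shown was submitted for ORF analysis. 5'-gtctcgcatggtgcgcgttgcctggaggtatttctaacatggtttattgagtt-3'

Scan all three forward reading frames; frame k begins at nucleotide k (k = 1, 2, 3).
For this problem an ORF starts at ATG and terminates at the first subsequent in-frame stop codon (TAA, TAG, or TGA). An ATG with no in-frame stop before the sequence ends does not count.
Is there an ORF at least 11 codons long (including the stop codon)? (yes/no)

no

Frame 1: GTC TCG CAT GGT GCG CGT TGC CTG GAG GTA TTT CTA ACA TGG TTT ATT GAG — no ATG→stop ORF.
Frame 2: TCT CGC ATG GTG CGC GTT GCC TGG AGG TAT TTC TAA CAT GGT TTA TTG AGT — ATG at 8, stop TAA at 35 → 30 nt.
Frame 3: CTC GCA TGG TGC GCG TTG CCT GGA GGT ATT TCT AAC ATG GTT TAT TGA GTT — ATG at 39, stop TGA at 48 → 12 nt.
Largest ORF found is 10 codons < 11, so no.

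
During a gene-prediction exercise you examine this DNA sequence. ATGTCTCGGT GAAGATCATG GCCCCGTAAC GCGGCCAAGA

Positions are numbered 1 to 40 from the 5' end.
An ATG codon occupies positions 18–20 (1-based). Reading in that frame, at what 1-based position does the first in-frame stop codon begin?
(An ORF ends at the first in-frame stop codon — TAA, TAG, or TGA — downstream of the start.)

27

Codons from position 18: ATG (18–20), GCC (21–23), CCG (24–26), TAA (27–29).
TAA is a stop codon; it begins at position 27.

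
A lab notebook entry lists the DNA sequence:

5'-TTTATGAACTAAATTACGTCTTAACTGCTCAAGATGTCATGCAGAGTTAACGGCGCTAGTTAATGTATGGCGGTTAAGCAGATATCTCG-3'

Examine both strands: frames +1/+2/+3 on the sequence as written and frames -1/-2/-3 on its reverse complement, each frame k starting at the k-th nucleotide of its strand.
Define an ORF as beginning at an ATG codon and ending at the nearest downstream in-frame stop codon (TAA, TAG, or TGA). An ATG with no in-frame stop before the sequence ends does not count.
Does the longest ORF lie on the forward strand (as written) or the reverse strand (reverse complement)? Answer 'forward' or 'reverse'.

Reverse complement (5'→3'): CGAGATATCTGCTTAACCGCCATACATTAACTAGCGCCGTTAACTCTGCATGACATCTTGAGCAGTTAAGACGTAATTTAGTTCATAAA
Frame +1: TTT ATG AAC TAA ATT ACG TCT TAA CTG CTC AAG ATG TCA TGC AGA GTT AAC GGC GCT AGT TAA TGT ATG GCG GTT AAG CAG ATA TCT — ATG at 4, stop TAA at 10 → 9 nt; ATG at 34, stop TAA at 61 → 30 nt.
Frame +2: TTA TGA ACT AAA TTA CGT CTT AAC TGC TCA AGA TGT CAT GCA GAG TTA ACG GCG CTA GTT AAT GTA TGG CGG TTA AGC AGA TAT CTC — no ATG→stop ORF.
Frame +3: TAT GAA CTA AAT TAC GTC TTA ACT GCT CAA GAT GTC ATG CAG AGT TAA CGG CGC TAG TTA ATG TAT GGC GGT TAA GCA GAT ATC TCG — ATG at 39, stop TAA at 48 → 12 nt; ATG at 63, stop TAA at 75 → 15 nt.
Frame -1: CGA GAT ATC TGC TTA ACC GCC ATA CAT TAA CTA GCG CCG TTA ACT CTG CAT GAC ATC TTG AGC AGT TAA GAC GTA ATT TAG TTC ATA — no ATG→stop ORF.
Frame -2: GAG ATA TCT GCT TAA CCG CCA TAC ATT AAC TAG CGC CGT TAA CTC TGC ATG ACA TCT TGA GCA GTT AAG ACG TAA TTT AGT TCA TAA — ATG at 50, stop TGA at 59 → 12 nt.
Frame -3: AGA TAT CTG CTT AAC CGC CAT ACA TTA ACT AGC GCC GTT AAC TCT GCA TGA CAT CTT GAG CAG TTA AGA CGT AAT TTA GTT CAT AAA — no ATG→stop ORF.
Forward-strand max 30 nt; reverse-strand max 12 nt. The forward strand has the longer ORF.

forward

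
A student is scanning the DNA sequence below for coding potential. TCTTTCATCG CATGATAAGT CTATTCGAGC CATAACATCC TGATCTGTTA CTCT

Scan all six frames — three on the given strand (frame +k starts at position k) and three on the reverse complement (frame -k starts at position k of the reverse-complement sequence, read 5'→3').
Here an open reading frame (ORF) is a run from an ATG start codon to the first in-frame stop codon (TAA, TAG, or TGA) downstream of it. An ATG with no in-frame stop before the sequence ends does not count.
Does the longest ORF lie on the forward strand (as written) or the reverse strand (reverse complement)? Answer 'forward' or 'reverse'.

forward

Reverse complement (5'→3'): AGAGTAACAGATCAGGATGTTATGGCTCGAATAGACTTATCATGCGATGAAAGA
Frame +1: TCT TTC ATC GCA TGA TAA GTC TAT TCG AGC CAT AAC ATC CTG ATC TGT TAC TCT — no ATG→stop ORF.
Frame +2: CTT TCA TCG CAT GAT AAG TCT ATT CGA GCC ATA ACA TCC TGA TCT GTT ACT — no ATG→stop ORF.
Frame +3: TTT CAT CGC ATG ATA AGT CTA TTC GAG CCA TAA CAT CCT GAT CTG TTA CTC — ATG at 12, stop TAA at 33 → 24 nt.
Frame -1: AGA GTA ACA GAT CAG GAT GTT ATG GCT CGA ATA GAC TTA TCA TGC GAT GAA AGA — no ATG→stop ORF.
Frame -2: GAG TAA CAG ATC AGG ATG TTA TGG CTC GAA TAG ACT TAT CAT GCG ATG AAA — ATG at 17, stop TAG at 32 → 18 nt.
Frame -3: AGT AAC AGA TCA GGA TGT TAT GGC TCG AAT AGA CTT ATC ATG CGA TGA AAG — ATG at 42, stop TGA at 48 → 9 nt.
Forward-strand max 24 nt; reverse-strand max 18 nt. The forward strand has the longer ORF.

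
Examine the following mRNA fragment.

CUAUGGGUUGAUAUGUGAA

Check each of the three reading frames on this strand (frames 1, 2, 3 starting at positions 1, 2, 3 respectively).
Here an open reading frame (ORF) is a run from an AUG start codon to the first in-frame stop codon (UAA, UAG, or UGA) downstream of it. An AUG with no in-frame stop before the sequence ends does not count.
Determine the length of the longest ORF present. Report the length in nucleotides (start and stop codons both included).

Frame 1: CUA UGG GUU GAU AUG UGA — AUG at 13, stop UGA at 16 → 6 nt.
Frame 2: UAU GGG UUG AUA UGU GAA — no AUG→stop ORF.
Frame 3: AUG GGU UGA UAU GUG — AUG at 3, stop UGA at 9 → 9 nt.
Longest: frame 3, positions 3–11, 9 nt = 3 codons = 2 aa. → 9 nucleotides.

9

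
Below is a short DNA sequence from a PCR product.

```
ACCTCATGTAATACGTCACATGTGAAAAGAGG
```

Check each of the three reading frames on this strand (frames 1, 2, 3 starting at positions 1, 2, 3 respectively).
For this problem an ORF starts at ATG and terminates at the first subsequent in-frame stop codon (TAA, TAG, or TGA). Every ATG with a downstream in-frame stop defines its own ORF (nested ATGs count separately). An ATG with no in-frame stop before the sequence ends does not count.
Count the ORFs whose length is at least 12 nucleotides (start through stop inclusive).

Frame 1: ACC TCA TGT AAT ACG TCA CAT GTG AAA AGA — no ATG→stop ORF.
Frame 2: CCT CAT GTA ATA CGT CAC ATG TGA AAA GAG — ATG at 20, stop TGA at 23 → 6 nt.
Frame 3: CTC ATG TAA TAC GTC ACA TGT GAA AAG AGG — ATG at 6, stop TAA at 9 → 6 nt.
No ORF reaches 12 nucleotides. Count = 0.

0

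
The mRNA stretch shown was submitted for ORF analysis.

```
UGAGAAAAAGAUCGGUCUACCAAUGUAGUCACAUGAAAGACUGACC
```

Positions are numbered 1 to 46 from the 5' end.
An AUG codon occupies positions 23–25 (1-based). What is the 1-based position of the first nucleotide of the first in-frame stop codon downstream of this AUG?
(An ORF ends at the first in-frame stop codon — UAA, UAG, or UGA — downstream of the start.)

26

Codons from position 23: AUG (23–25), UAG (26–28).
UAG is a stop codon; it begins at position 26.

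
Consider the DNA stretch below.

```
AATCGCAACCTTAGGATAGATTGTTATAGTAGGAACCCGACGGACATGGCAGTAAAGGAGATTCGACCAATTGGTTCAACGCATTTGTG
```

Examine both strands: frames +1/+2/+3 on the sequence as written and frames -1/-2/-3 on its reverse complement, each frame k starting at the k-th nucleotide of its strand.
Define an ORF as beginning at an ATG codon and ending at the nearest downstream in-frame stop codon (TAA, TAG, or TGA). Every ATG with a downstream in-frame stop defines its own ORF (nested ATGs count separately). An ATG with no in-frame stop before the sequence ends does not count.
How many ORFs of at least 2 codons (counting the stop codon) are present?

Reverse complement (5'→3'): CACAAATGCGTTGAACCAATTGGTCGAATCTCCTTTACTGCCATGTCCGTCGGGTTCCTACTATAACAATCTATCCTAAGGTTGCGATT
Frame +1: AAT CGC AAC CTT AGG ATA GAT TGT TAT AGT AGG AAC CCG ACG GAC ATG GCA GTA AAG GAG ATT CGA CCA ATT GGT TCA ACG CAT TTG — no ATG→stop ORF.
Frame +2: ATC GCA ACC TTA GGA TAG ATT GTT ATA GTA GGA ACC CGA CGG ACA TGG CAG TAA AGG AGA TTC GAC CAA TTG GTT CAA CGC ATT TGT — no ATG→stop ORF.
Frame +3: TCG CAA CCT TAG GAT AGA TTG TTA TAG TAG GAA CCC GAC GGA CAT GGC AGT AAA GGA GAT TCG ACC AAT TGG TTC AAC GCA TTT GTG — no ATG→stop ORF.
Frame -1: CAC AAA TGC GTT GAA CCA ATT GGT CGA ATC TCC TTT ACT GCC ATG TCC GTC GGG TTC CTA CTA TAA CAA TCT ATC CTA AGG TTG CGA — ATG at 43, stop TAA at 64 → 24 nt.
Frame -2: ACA AAT GCG TTG AAC CAA TTG GTC GAA TCT CCT TTA CTG CCA TGT CCG TCG GGT TCC TAC TAT AAC AAT CTA TCC TAA GGT TGC GAT — no ATG→stop ORF.
Frame -3: CAA ATG CGT TGA ACC AAT TGG TCG AAT CTC CTT TAC TGC CAT GTC CGT CGG GTT CCT ACT ATA ACA ATC TAT CCT AAG GTT GCG ATT — ATG at 6, stop TGA at 12 → 9 nt.
ORFs ≥ 2 codons: frame -1 43–66 (8 codons), frame -3 6–14 (3 codons). Count = 2.

2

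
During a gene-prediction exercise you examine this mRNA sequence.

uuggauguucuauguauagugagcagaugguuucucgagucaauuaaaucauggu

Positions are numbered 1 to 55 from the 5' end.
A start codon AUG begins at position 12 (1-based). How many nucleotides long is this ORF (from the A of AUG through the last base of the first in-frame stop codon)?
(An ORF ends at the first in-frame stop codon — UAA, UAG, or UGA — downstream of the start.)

36

Codons from position 12: AUG (12–14), UAU (15–17), AGU (18–20), GAG (21–23), CAG (24–26), AUG (27–29), GUU (30–32), UCU (33–35), CGA (36–38), GUC (39–41), AAU (42–44), UAA (45–47).
UAA is the first in-frame stop; ORF spans 12–47, 36 nucleotides.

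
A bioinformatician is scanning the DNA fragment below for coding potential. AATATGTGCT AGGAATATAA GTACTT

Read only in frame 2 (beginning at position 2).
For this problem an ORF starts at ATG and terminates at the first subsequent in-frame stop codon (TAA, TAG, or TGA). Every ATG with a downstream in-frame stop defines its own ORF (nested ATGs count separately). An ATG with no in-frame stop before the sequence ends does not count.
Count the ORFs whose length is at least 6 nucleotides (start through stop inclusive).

0

Frame 2: ATA TGT GCT AGG AAT ATA AGT ACT — no ATG→stop ORF.
No ORF reaches 6 nucleotides. Count = 0.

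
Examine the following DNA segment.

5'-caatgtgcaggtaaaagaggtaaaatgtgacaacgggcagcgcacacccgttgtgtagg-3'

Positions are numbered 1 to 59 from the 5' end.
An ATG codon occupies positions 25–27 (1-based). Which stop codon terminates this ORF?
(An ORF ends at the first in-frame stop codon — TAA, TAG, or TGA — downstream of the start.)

Codons from position 25: ATG (25–27), TGA (28–30).
The first in-frame stop codon is TGA.

TGA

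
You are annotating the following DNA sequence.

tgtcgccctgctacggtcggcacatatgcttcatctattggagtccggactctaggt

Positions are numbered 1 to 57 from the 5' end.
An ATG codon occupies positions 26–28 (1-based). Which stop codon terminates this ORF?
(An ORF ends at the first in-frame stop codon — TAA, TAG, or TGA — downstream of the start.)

Codons from position 26: ATG (26–28), CTT (29–31), CAT (32–34), CTA (35–37), TTG (38–40), GAG (41–43), TCC (44–46), GGA (47–49), CTC (50–52), TAG (53–55).
The first in-frame stop codon is TAG.

TAG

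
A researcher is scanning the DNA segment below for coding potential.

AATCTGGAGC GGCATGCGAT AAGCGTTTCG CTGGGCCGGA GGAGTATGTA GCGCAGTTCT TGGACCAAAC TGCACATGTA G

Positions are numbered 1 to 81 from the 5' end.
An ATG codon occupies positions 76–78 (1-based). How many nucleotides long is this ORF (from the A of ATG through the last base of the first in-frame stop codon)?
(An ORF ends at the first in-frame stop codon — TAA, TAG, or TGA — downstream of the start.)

6

Codons from position 76: ATG (76–78), TAG (79–81).
TAG is the first in-frame stop; ORF spans 76–81, 6 nucleotides.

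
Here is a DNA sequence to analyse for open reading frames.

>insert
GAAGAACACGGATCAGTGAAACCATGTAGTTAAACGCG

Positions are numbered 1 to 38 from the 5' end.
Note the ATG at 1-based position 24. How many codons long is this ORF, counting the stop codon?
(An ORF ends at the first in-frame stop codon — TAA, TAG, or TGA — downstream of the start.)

Codons from position 24: ATG (24–26), TAG (27–29).
TAG is the first in-frame stop; that's 2 codons including the stop.

2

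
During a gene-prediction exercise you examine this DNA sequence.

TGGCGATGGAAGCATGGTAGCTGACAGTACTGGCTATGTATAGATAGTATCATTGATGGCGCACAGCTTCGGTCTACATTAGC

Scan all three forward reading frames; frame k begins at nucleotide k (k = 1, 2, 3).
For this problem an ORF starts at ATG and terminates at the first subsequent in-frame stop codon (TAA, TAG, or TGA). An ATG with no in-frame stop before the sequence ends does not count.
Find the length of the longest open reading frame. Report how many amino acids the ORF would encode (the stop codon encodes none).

Frame 1: TGG CGA TGG AAG CAT GGT AGC TGA CAG TAC TGG CTA TGT ATA GAT AGT ATC ATT GAT GGC GCA CAG CTT CGG TCT ACA TTA — no ATG→stop ORF.
Frame 2: GGC GAT GGA AGC ATG GTA GCT GAC AGT ACT GGC TAT GTA TAG ATA GTA TCA TTG ATG GCG CAC AGC TTC GGT CTA CAT TAG — ATG at 14, stop TAG at 41 → 30 nt; ATG at 56, stop TAG at 80 → 27 nt.
Frame 3: GCG ATG GAA GCA TGG TAG CTG ACA GTA CTG GCT ATG TAT AGA TAG TAT CAT TGA TGG CGC ACA GCT TCG GTC TAC ATT AGC — ATG at 6, stop TAG at 18 → 15 nt; ATG at 36, stop TAG at 45 → 12 nt.
Longest: frame 2, positions 14–43, 30 nt = 10 codons = 9 aa. → 9 amino acids.

9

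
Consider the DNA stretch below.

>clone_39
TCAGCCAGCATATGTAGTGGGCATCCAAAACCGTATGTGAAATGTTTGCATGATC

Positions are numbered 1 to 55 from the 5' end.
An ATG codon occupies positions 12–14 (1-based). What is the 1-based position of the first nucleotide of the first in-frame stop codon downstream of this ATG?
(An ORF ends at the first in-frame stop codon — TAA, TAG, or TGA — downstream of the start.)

15

Codons from position 12: ATG (12–14), TAG (15–17).
TAG is a stop codon; it begins at position 15.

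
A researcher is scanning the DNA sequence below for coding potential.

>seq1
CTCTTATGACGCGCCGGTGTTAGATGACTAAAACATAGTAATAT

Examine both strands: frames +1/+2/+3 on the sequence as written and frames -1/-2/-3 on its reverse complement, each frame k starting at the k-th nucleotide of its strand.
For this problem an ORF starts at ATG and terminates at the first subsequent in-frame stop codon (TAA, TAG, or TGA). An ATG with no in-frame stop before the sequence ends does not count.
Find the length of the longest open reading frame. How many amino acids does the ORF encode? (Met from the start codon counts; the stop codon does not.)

Reverse complement (5'→3'): ATATTACTATGTTTTAGTCATCTAACACCGGCGCGTCATAAGAG
Frame +1: CTC TTA TGA CGC GCC GGT GTT AGA TGA CTA AAA CAT AGT AAT — no ATG→stop ORF.
Frame +2: TCT TAT GAC GCG CCG GTG TTA GAT GAC TAA AAC ATA GTA ATA — no ATG→stop ORF.
Frame +3: CTT ATG ACG CGC CGG TGT TAG ATG ACT AAA ACA TAG TAA TAT — ATG at 6, stop TAG at 21 → 18 nt; ATG at 24, stop TAG at 36 → 15 nt.
Frame -1: ATA TTA CTA TGT TTT AGT CAT CTA ACA CCG GCG CGT CAT AAG — no ATG→stop ORF.
Frame -2: TAT TAC TAT GTT TTA GTC ATC TAA CAC CGG CGC GTC ATA AGA — no ATG→stop ORF.
Frame -3: ATT ACT ATG TTT TAG TCA TCT AAC ACC GGC GCG TCA TAA GAG — ATG at 9, stop TAG at 15 → 9 nt.
Longest: frame +3, positions 6–23, 18 nt = 6 codons = 5 aa. → 5 amino acids.

5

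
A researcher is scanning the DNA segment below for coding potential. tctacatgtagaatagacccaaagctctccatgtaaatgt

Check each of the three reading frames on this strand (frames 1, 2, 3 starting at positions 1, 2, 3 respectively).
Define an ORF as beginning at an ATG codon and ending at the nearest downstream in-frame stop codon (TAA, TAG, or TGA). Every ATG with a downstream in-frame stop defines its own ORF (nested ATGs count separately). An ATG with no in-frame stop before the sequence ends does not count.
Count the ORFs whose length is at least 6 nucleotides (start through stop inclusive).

2

Frame 1: TCT ACA TGT AGA ATA GAC CCA AAG CTC TCC ATG TAA ATG — ATG at 31, stop TAA at 34 → 6 nt.
Frame 2: CTA CAT GTA GAA TAG ACC CAA AGC TCT CCA TGT AAA TGT — no ATG→stop ORF.
Frame 3: TAC ATG TAG AAT AGA CCC AAA GCT CTC CAT GTA AAT — ATG at 6, stop TAG at 9 → 6 nt.
ORFs ≥ 6 nucleotides: frame 1 31–36 (6 nucleotides), frame 3 6–11 (6 nucleotides). Count = 2.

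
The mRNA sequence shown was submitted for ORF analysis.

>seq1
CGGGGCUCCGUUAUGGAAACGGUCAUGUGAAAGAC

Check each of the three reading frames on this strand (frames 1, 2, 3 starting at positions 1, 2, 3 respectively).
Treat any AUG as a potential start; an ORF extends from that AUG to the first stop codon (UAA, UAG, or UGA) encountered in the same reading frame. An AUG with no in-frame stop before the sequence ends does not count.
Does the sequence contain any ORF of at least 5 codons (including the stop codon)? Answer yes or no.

yes

Frame 1: CGG GGC UCC GUU AUG GAA ACG GUC AUG UGA AAG — AUG at 13, stop UGA at 28 → 18 nt; AUG at 25, stop UGA at 28 → 6 nt.
Frame 2: GGG GCU CCG UUA UGG AAA CGG UCA UGU GAA AGA — no AUG→stop ORF.
Frame 3: GGG CUC CGU UAU GGA AAC GGU CAU GUG AAA GAC — no AUG→stop ORF.
Frame 1 has an ORF of 6 codons (positions 13–30) ≥ 5, so yes.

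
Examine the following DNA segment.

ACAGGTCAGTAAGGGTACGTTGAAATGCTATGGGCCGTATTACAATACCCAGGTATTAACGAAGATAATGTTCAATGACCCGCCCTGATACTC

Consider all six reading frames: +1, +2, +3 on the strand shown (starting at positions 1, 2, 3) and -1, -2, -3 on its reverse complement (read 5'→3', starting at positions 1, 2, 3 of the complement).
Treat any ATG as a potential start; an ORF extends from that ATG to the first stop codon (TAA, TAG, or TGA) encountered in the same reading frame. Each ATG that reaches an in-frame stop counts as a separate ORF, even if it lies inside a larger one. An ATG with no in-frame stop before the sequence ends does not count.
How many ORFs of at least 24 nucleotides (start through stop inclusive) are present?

Reverse complement (5'→3'): GAGTATCAGGGCGGGTCATTGAACATTATCTTCGTTAATACCTGGGTATTGTAATACGGCCCATAGCATTTCAACGTACCCTTACTGACCTGT
Frame +1: ACA GGT CAG TAA GGG TAC GTT GAA ATG CTA TGG GCC GTA TTA CAA TAC CCA GGT ATT AAC GAA GAT AAT GTT CAA TGA CCC GCC CTG ATA CTC — ATG at 25, stop TGA at 76 → 54 nt.
Frame +2: CAG GTC AGT AAG GGT ACG TTG AAA TGC TAT GGG CCG TAT TAC AAT ACC CAG GTA TTA ACG AAG ATA ATG TTC AAT GAC CCG CCC TGA TAC — ATG at 68, stop TGA at 86 → 21 nt.
Frame +3: AGG TCA GTA AGG GTA CGT TGA AAT GCT ATG GGC CGT ATT ACA ATA CCC AGG TAT TAA CGA AGA TAA TGT TCA ATG ACC CGC CCT GAT ACT — ATG at 30, stop TAA at 57 → 30 nt.
Frame -1: GAG TAT CAG GGC GGG TCA TTG AAC ATT ATC TTC GTT AAT ACC TGG GTA TTG TAA TAC GGC CCA TAG CAT TTC AAC GTA CCC TTA CTG ACC TGT — no ATG→stop ORF.
Frame -2: AGT ATC AGG GCG GGT CAT TGA ACA TTA TCT TCG TTA ATA CCT GGG TAT TGT AAT ACG GCC CAT AGC ATT TCA ACG TAC CCT TAC TGA CCT — no ATG→stop ORF.
Frame -3: GTA TCA GGG CGG GTC ATT GAA CAT TAT CTT CGT TAA TAC CTG GGT ATT GTA ATA CGG CCC ATA GCA TTT CAA CGT ACC CTT ACT GAC CTG — no ATG→stop ORF.
ORFs ≥ 24 nucleotides: frame +1 25–78 (54 nucleotides), frame +3 30–59 (30 nucleotides). Count = 2.

2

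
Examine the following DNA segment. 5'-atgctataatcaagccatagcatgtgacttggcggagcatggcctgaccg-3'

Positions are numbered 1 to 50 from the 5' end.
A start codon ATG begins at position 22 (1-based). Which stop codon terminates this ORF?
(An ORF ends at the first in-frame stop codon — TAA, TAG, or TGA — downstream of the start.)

TGA

Codons from position 22: ATG (22–24), TGA (25–27).
The first in-frame stop codon is TGA.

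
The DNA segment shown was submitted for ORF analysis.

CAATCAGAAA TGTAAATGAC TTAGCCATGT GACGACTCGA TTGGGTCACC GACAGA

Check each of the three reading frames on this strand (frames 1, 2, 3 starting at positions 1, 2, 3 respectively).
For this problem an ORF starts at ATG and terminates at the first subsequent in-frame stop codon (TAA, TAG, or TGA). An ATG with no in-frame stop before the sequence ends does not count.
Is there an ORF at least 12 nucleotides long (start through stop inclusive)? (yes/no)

Frame 1: CAA TCA GAA ATG TAA ATG ACT TAG CCA TGT GAC GAC TCG ATT GGG TCA CCG ACA — ATG at 10, stop TAA at 13 → 6 nt; ATG at 16, stop TAG at 22 → 9 nt.
Frame 2: AAT CAG AAA TGT AAA TGA CTT AGC CAT GTG ACG ACT CGA TTG GGT CAC CGA CAG — no ATG→stop ORF.
Frame 3: ATC AGA AAT GTA AAT GAC TTA GCC ATG TGA CGA CTC GAT TGG GTC ACC GAC AGA — ATG at 27, stop TGA at 30 → 6 nt.
Largest ORF found is 9 nucleotides < 12, so no.

no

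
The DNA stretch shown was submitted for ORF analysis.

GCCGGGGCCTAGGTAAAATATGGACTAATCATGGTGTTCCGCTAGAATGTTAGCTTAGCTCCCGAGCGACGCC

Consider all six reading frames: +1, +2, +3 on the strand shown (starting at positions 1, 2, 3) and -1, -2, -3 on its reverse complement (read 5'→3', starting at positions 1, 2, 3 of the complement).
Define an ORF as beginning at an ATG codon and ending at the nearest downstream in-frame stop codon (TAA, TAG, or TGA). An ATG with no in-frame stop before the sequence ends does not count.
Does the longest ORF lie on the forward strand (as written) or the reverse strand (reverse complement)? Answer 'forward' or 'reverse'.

Reverse complement (5'→3'): GGCGTCGCTCGGGAGCTAAGCTAACATTCTAGCGGAACACCATGATTAGTCCATATTTTACCTAGGCCCCGGC
Frame +1: GCC GGG GCC TAG GTA AAA TAT GGA CTA ATC ATG GTG TTC CGC TAG AAT GTT AGC TTA GCT CCC GAG CGA CGC — ATG at 31, stop TAG at 43 → 15 nt.
Frame +2: CCG GGG CCT AGG TAA AAT ATG GAC TAA TCA TGG TGT TCC GCT AGA ATG TTA GCT TAG CTC CCG AGC GAC GCC — ATG at 20, stop TAA at 26 → 9 nt; ATG at 47, stop TAG at 56 → 12 nt.
Frame +3: CGG GGC CTA GGT AAA ATA TGG ACT AAT CAT GGT GTT CCG CTA GAA TGT TAG CTT AGC TCC CGA GCG ACG — no ATG→stop ORF.
Frame -1: GGC GTC GCT CGG GAG CTA AGC TAA CAT TCT AGC GGA ACA CCA TGA TTA GTC CAT ATT TTA CCT AGG CCC CGG — no ATG→stop ORF.
Frame -2: GCG TCG CTC GGG AGC TAA GCT AAC ATT CTA GCG GAA CAC CAT GAT TAG TCC ATA TTT TAC CTA GGC CCC GGC — no ATG→stop ORF.
Frame -3: CGT CGC TCG GGA GCT AAG CTA ACA TTC TAG CGG AAC ACC ATG ATT AGT CCA TAT TTT ACC TAG GCC CCG — ATG at 42, stop TAG at 63 → 24 nt.
Forward-strand max 15 nt; reverse-strand max 24 nt. The reverse strand has the longer ORF.

reverse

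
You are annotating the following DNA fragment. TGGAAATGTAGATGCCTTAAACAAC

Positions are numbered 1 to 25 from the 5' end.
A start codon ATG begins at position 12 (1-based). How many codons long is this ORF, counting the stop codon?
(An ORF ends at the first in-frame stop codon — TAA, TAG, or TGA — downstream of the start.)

Codons from position 12: ATG (12–14), CCT (15–17), TAA (18–20).
TAA is the first in-frame stop; that's 3 codons including the stop.

3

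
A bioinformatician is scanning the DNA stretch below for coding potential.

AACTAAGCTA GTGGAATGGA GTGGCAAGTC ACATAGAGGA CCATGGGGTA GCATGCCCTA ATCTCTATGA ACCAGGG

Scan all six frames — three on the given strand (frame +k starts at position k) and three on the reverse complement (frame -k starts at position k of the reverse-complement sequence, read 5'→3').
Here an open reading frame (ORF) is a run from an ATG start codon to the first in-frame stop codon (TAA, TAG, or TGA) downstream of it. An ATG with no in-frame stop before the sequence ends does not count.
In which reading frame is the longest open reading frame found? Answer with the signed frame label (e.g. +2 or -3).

-1

Reverse complement (5'→3'): CCCTGGTTCATAGAGATTAGGGCATGCTACCCCATGGTCCTCTATGTGACTTGCCACTCCATTCCACTAGCTTAGTT
Frame +1: AAC TAA GCT AGT GGA ATG GAG TGG CAA GTC ACA TAG AGG ACC ATG GGG TAG CAT GCC CTA ATC TCT ATG AAC CAG — ATG at 16, stop TAG at 34 → 21 nt; ATG at 43, stop TAG at 49 → 9 nt.
Frame +2: ACT AAG CTA GTG GAA TGG AGT GGC AAG TCA CAT AGA GGA CCA TGG GGT AGC ATG CCC TAA TCT CTA TGA ACC AGG — ATG at 53, stop TAA at 59 → 9 nt.
Frame +3: CTA AGC TAG TGG AAT GGA GTG GCA AGT CAC ATA GAG GAC CAT GGG GTA GCA TGC CCT AAT CTC TAT GAA CCA GGG — no ATG→stop ORF.
Frame -1: CCC TGG TTC ATA GAG ATT AGG GCA TGC TAC CCC ATG GTC CTC TAT GTG ACT TGC CAC TCC ATT CCA CTA GCT TAG — ATG at 34, stop TAG at 73 → 42 nt.
Frame -2: CCT GGT TCA TAG AGA TTA GGG CAT GCT ACC CCA TGG TCC TCT ATG TGA CTT GCC ACT CCA TTC CAC TAG CTT AGT — ATG at 44, stop TGA at 47 → 6 nt.
Frame -3: CTG GTT CAT AGA GAT TAG GGC ATG CTA CCC CAT GGT CCT CTA TGT GAC TTG CCA CTC CAT TCC ACT AGC TTA GTT — no ATG→stop ORF.
Longest ORF is 42 nt in frame -1 (positions 34–75).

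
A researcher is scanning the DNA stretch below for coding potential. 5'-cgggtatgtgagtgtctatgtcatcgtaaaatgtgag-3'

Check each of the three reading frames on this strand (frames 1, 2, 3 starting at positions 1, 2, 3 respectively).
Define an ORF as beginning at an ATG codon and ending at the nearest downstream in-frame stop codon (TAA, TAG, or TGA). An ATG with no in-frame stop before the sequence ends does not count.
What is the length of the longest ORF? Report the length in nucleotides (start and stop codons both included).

Frame 1: CGG GTA TGT GAG TGT CTA TGT CAT CGT AAA ATG TGA — ATG at 31, stop TGA at 34 → 6 nt.
Frame 2: GGG TAT GTG AGT GTC TAT GTC ATC GTA AAA TGT GAG — no ATG→stop ORF.
Frame 3: GGT ATG TGA GTG TCT ATG TCA TCG TAA AAT GTG — ATG at 6, stop TGA at 9 → 6 nt; ATG at 18, stop TAA at 27 → 12 nt.
Longest: frame 3, positions 18–29, 12 nt = 4 codons = 3 aa. → 12 nucleotides.

12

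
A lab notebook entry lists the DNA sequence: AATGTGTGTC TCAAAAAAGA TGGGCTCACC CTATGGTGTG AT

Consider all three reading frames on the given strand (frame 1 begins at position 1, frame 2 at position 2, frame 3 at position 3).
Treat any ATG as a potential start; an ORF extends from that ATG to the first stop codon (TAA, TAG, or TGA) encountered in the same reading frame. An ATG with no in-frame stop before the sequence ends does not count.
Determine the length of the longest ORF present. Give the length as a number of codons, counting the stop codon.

Frame 1: AAT GTG TGT CTC AAA AAA GAT GGG CTC ACC CTA TGG TGT GAT — no ATG→stop ORF.
Frame 2: ATG TGT GTC TCA AAA AAG ATG GGC TCA CCC TAT GGT GTG — no ATG→stop ORF.
Frame 3: TGT GTG TCT CAA AAA AGA TGG GCT CAC CCT ATG GTG TGA — ATG at 33, stop TGA at 39 → 9 nt.
Longest: frame 3, positions 33–41, 9 nt = 3 codons = 2 aa. → 3 codons.

3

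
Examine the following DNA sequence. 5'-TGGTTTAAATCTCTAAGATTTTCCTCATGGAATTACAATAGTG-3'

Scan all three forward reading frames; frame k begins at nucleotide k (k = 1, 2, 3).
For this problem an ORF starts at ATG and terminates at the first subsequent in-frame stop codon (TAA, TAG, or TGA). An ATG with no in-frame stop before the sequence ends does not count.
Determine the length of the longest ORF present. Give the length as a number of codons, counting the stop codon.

Frame 1: TGG TTT AAA TCT CTA AGA TTT TCC TCA TGG AAT TAC AAT AGT — no ATG→stop ORF.
Frame 2: GGT TTA AAT CTC TAA GAT TTT CCT CAT GGA ATT ACA ATA GTG — no ATG→stop ORF.
Frame 3: GTT TAA ATC TCT AAG ATT TTC CTC ATG GAA TTA CAA TAG — ATG at 27, stop TAG at 39 → 15 nt.
Longest: frame 3, positions 27–41, 15 nt = 5 codons = 4 aa. → 5 codons.

5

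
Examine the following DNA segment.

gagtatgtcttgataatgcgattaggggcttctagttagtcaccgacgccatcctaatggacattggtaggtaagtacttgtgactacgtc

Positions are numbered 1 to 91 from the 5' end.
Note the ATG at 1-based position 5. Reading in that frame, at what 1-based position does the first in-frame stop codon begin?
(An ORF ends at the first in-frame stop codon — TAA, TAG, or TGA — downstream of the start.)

Codons from position 5: ATG (5–7), TCT (8–10), TGA (11–13).
TGA is a stop codon; it begins at position 11.

11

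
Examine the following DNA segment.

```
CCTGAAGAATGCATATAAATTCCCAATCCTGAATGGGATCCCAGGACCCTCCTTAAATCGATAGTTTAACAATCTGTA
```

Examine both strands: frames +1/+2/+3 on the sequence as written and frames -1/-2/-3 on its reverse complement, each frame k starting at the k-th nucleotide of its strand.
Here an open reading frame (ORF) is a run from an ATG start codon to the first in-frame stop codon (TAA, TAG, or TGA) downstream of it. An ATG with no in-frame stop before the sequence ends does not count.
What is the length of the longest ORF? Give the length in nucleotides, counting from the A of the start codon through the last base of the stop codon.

Reverse complement (5'→3'): TACAGATTGTTAAACTATCGATTTAAGGAGGGTCCTGGGATCCCATTCAGGATTGGGAATTTATATGCATTCTTCAGG
Frame +1: CCT GAA GAA TGC ATA TAA ATT CCC AAT CCT GAA TGG GAT CCC AGG ACC CTC CTT AAA TCG ATA GTT TAA CAA TCT GTA — no ATG→stop ORF.
Frame +2: CTG AAG AAT GCA TAT AAA TTC CCA ATC CTG AAT GGG ATC CCA GGA CCC TCC TTA AAT CGA TAG TTT AAC AAT CTG — no ATG→stop ORF.
Frame +3: TGA AGA ATG CAT ATA AAT TCC CAA TCC TGA ATG GGA TCC CAG GAC CCT CCT TAA ATC GAT AGT TTA ACA ATC TGT — ATG at 9, stop TGA at 30 → 24 nt; ATG at 33, stop TAA at 54 → 24 nt.
Frame -1: TAC AGA TTG TTA AAC TAT CGA TTT AAG GAG GGT CCT GGG ATC CCA TTC AGG ATT GGG AAT TTA TAT GCA TTC TTC AGG — no ATG→stop ORF.
Frame -2: ACA GAT TGT TAA ACT ATC GAT TTA AGG AGG GTC CTG GGA TCC CAT TCA GGA TTG GGA ATT TAT ATG CAT TCT TCA — no ATG→stop ORF.
Frame -3: CAG ATT GTT AAA CTA TCG ATT TAA GGA GGG TCC TGG GAT CCC ATT CAG GAT TGG GAA TTT ATA TGC ATT CTT CAG — no ATG→stop ORF.
Longest: frame +3, positions 9–32, 24 nt = 8 codons = 7 aa. → 24 nucleotides.

24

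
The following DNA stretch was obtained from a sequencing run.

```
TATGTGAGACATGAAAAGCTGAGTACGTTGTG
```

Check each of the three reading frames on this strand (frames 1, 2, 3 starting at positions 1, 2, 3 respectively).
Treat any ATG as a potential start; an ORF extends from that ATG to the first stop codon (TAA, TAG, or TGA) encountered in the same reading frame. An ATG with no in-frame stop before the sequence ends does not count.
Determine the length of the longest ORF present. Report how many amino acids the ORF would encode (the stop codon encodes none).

Frame 1: TAT GTG AGA CAT GAA AAG CTG AGT ACG TTG — no ATG→stop ORF.
Frame 2: ATG TGA GAC ATG AAA AGC TGA GTA CGT TGT — ATG at 2, stop TGA at 5 → 6 nt; ATG at 11, stop TGA at 20 → 12 nt.
Frame 3: TGT GAG ACA TGA AAA GCT GAG TAC GTT GTG — no ATG→stop ORF.
Longest: frame 2, positions 11–22, 12 nt = 4 codons = 3 aa. → 3 amino acids.

3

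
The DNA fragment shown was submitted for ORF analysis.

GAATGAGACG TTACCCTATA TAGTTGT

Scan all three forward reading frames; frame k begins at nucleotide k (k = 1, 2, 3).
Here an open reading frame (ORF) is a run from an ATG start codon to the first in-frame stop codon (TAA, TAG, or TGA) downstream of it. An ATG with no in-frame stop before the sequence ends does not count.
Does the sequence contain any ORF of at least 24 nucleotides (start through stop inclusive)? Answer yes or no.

Frame 1: GAA TGA GAC GTT ACC CTA TAT AGT TGT — no ATG→stop ORF.
Frame 2: AAT GAG ACG TTA CCC TAT ATA GTT — no ATG→stop ORF.
Frame 3: ATG AGA CGT TAC CCT ATA TAG TTG — ATG at 3, stop TAG at 21 → 21 nt.
Largest ORF found is 21 nucleotides < 24, so no.

no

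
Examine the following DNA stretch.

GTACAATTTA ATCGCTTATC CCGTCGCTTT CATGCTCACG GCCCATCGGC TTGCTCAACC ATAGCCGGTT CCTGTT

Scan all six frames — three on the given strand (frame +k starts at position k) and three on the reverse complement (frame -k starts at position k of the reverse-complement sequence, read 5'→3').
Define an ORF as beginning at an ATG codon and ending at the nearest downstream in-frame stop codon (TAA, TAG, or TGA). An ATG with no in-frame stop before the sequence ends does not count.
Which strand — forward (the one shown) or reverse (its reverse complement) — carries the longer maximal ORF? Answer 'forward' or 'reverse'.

reverse

Reverse complement (5'→3'): AACAGGAACCGGCTATGGTTGAGCAAGCCGATGGGCCGTGAGCATGAAAGCGACGGGATAAGCGATTAAATTGTAC
Frame +1: GTA CAA TTT AAT CGC TTA TCC CGT CGC TTT CAT GCT CAC GGC CCA TCG GCT TGC TCA ACC ATA GCC GGT TCC TGT — no ATG→stop ORF.
Frame +2: TAC AAT TTA ATC GCT TAT CCC GTC GCT TTC ATG CTC ACG GCC CAT CGG CTT GCT CAA CCA TAG CCG GTT CCT GTT — ATG at 32, stop TAG at 62 → 33 nt.
Frame +3: ACA ATT TAA TCG CTT ATC CCG TCG CTT TCA TGC TCA CGG CCC ATC GGC TTG CTC AAC CAT AGC CGG TTC CTG — no ATG→stop ORF.
Frame -1: AAC AGG AAC CGG CTA TGG TTG AGC AAG CCG ATG GGC CGT GAG CAT GAA AGC GAC GGG ATA AGC GAT TAA ATT GTA — ATG at 31, stop TAA at 67 → 39 nt.
Frame -2: ACA GGA ACC GGC TAT GGT TGA GCA AGC CGA TGG GCC GTG AGC ATG AAA GCG ACG GGA TAA GCG ATT AAA TTG TAC — ATG at 44, stop TAA at 59 → 18 nt.
Frame -3: CAG GAA CCG GCT ATG GTT GAG CAA GCC GAT GGG CCG TGA GCA TGA AAG CGA CGG GAT AAG CGA TTA AAT TGT — ATG at 15, stop TGA at 39 → 27 nt.
Forward-strand max 33 nt; reverse-strand max 39 nt. The reverse strand has the longer ORF.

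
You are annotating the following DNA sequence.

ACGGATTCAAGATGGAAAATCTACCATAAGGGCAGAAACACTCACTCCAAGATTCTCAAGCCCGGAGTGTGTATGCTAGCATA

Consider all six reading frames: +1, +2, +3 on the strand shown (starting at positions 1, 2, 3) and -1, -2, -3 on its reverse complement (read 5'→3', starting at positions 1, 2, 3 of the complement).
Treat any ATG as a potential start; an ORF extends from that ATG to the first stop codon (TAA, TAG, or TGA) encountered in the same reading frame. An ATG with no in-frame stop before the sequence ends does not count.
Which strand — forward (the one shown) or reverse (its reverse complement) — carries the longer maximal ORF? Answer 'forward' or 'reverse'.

reverse

Reverse complement (5'→3'): TATGCTAGCATACACACTCCGGGCTTGAGAATCTTGGAGTGAGTGTTTCTGCCCTTATGGTAGATTTTCCATCTTGAATCCGT
Frame +1: ACG GAT TCA AGA TGG AAA ATC TAC CAT AAG GGC AGA AAC ACT CAC TCC AAG ATT CTC AAG CCC GGA GTG TGT ATG CTA GCA — no ATG→stop ORF.
Frame +2: CGG ATT CAA GAT GGA AAA TCT ACC ATA AGG GCA GAA ACA CTC ACT CCA AGA TTC TCA AGC CCG GAG TGT GTA TGC TAG CAT — no ATG→stop ORF.
Frame +3: GGA TTC AAG ATG GAA AAT CTA CCA TAA GGG CAG AAA CAC TCA CTC CAA GAT TCT CAA GCC CGG AGT GTG TAT GCT AGC ATA — ATG at 12, stop TAA at 27 → 18 nt.
Frame -1: TAT GCT AGC ATA CAC ACT CCG GGC TTG AGA ATC TTG GAG TGA GTG TTT CTG CCC TTA TGG TAG ATT TTC CAT CTT GAA TCC — no ATG→stop ORF.
Frame -2: ATG CTA GCA TAC ACA CTC CGG GCT TGA GAA TCT TGG AGT GAG TGT TTC TGC CCT TAT GGT AGA TTT TCC ATC TTG AAT CCG — ATG at 2, stop TGA at 26 → 27 nt.
Frame -3: TGC TAG CAT ACA CAC TCC GGG CTT GAG AAT CTT GGA GTG AGT GTT TCT GCC CTT ATG GTA GAT TTT CCA TCT TGA ATC CGT — ATG at 57, stop TGA at 75 → 21 nt.
Forward-strand max 18 nt; reverse-strand max 27 nt. The reverse strand has the longer ORF.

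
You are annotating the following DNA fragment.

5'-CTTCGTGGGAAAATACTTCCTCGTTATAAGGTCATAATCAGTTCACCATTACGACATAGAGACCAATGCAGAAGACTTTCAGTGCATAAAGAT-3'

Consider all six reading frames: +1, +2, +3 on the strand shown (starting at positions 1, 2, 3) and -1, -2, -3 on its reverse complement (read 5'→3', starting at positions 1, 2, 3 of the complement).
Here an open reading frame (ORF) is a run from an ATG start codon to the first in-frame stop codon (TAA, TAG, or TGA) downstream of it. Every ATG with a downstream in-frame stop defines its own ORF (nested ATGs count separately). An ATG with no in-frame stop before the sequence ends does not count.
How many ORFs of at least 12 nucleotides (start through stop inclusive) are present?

3

Reverse complement (5'→3'): ATCTTTATGCACTGAAAGTCTTCTGCATTGGTCTCTATGTCGTAATGGTGAACTGATTATGACCTTATAACGAGGAAGTATTTTCCCACGAAG
Frame +1: CTT CGT GGG AAA ATA CTT CCT CGT TAT AAG GTC ATA ATC AGT TCA CCA TTA CGA CAT AGA GAC CAA TGC AGA AGA CTT TCA GTG CAT AAA GAT — no ATG→stop ORF.
Frame +2: TTC GTG GGA AAA TAC TTC CTC GTT ATA AGG TCA TAA TCA GTT CAC CAT TAC GAC ATA GAG ACC AAT GCA GAA GAC TTT CAG TGC ATA AAG — no ATG→stop ORF.
Frame +3: TCG TGG GAA AAT ACT TCC TCG TTA TAA GGT CAT AAT CAG TTC ACC ATT ACG ACA TAG AGA CCA ATG CAG AAG ACT TTC AGT GCA TAA AGA — ATG at 66, stop TAA at 87 → 24 nt.
Frame -1: ATC TTT ATG CAC TGA AAG TCT TCT GCA TTG GTC TCT ATG TCG TAA TGG TGA ACT GAT TAT GAC CTT ATA ACG AGG AAG TAT TTT CCC ACG AAG — ATG at 7, stop TGA at 13 → 9 nt; ATG at 37, stop TAA at 43 → 9 nt.
Frame -2: TCT TTA TGC ACT GAA AGT CTT CTG CAT TGG TCT CTA TGT CGT AAT GGT GAA CTG ATT ATG ACC TTA TAA CGA GGA AGT ATT TTC CCA CGA — ATG at 59, stop TAA at 68 → 12 nt.
Frame -3: CTT TAT GCA CTG AAA GTC TTC TGC ATT GGT CTC TAT GTC GTA ATG GTG AAC TGA TTA TGA CCT TAT AAC GAG GAA GTA TTT TCC CAC GAA — ATG at 45, stop TGA at 54 → 12 nt.
ORFs ≥ 12 nucleotides: frame +3 66–89 (24 nucleotides), frame -2 59–70 (12 nucleotides), frame -3 45–56 (12 nucleotides). Count = 3.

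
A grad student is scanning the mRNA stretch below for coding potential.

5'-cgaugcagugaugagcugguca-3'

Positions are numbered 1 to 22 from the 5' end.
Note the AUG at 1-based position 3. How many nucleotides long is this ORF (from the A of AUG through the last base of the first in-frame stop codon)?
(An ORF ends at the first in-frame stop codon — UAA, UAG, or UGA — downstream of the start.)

9

Codons from position 3: AUG (3–5), CAG (6–8), UGA (9–11).
UGA is the first in-frame stop; ORF spans 3–11, 9 nucleotides.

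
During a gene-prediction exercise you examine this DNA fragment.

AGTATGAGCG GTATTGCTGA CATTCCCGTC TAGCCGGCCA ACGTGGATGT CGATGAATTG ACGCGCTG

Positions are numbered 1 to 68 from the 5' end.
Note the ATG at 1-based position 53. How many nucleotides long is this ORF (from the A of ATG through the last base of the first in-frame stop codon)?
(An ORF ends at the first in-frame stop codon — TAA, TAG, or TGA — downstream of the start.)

Codons from position 53: ATG (53–55), AAT (56–58), TGA (59–61).
TGA is the first in-frame stop; ORF spans 53–61, 9 nucleotides.

9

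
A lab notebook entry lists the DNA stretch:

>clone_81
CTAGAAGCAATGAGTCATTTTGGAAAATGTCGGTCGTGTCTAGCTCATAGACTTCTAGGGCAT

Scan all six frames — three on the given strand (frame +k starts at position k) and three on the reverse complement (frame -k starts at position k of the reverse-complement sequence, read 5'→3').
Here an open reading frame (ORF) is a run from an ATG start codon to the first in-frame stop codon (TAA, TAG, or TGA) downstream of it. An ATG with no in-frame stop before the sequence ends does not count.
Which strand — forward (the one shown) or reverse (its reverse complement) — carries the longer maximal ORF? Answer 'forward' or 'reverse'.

Reverse complement (5'→3'): ATGCCCTAGAAGTCTATGAGCTAGACACGACCGACATTTTCCAAAATGACTCATTGCTTCTAG
Frame +1: CTA GAA GCA ATG AGT CAT TTT GGA AAA TGT CGG TCG TGT CTA GCT CAT AGA CTT CTA GGG CAT — no ATG→stop ORF.
Frame +2: TAG AAG CAA TGA GTC ATT TTG GAA AAT GTC GGT CGT GTC TAG CTC ATA GAC TTC TAG GGC — no ATG→stop ORF.
Frame +3: AGA AGC AAT GAG TCA TTT TGG AAA ATG TCG GTC GTG TCT AGC TCA TAG ACT TCT AGG GCA — ATG at 27, stop TAG at 48 → 24 nt.
Frame -1: ATG CCC TAG AAG TCT ATG AGC TAG ACA CGA CCG ACA TTT TCC AAA ATG ACT CAT TGC TTC TAG — ATG at 1, stop TAG at 7 → 9 nt; ATG at 16, stop TAG at 22 → 9 nt; ATG at 46, stop TAG at 61 → 18 nt.
Frame -2: TGC CCT AGA AGT CTA TGA GCT AGA CAC GAC CGA CAT TTT CCA AAA TGA CTC ATT GCT TCT — no ATG→stop ORF.
Frame -3: GCC CTA GAA GTC TAT GAG CTA GAC ACG ACC GAC ATT TTC CAA AAT GAC TCA TTG CTT CTA — no ATG→stop ORF.
Forward-strand max 24 nt; reverse-strand max 18 nt. The forward strand has the longer ORF.

forward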